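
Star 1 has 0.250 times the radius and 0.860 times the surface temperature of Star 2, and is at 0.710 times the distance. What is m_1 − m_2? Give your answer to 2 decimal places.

2.92

L_1/L_2 = (0.250)²(0.860)⁴ = 0.03419.
F_1/F_2 = (L_1/L_2)/(d_1/d_2)² = 0.03419/0.5041 = 0.06782.
m_1 − m_2 = −2.5 log₁₀(0.06782) = 2.92.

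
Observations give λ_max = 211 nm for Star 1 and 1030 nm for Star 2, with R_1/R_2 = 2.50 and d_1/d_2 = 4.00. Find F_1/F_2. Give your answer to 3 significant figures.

Wien's law: T_1/T_2 = λ_2/λ_1 = 1030/211 = 4.882.
L_1/L_2 = (R_1/R_2)²(T_1/T_2)⁴ = (2.50)²(4.882)⁴ = 3549.
F_1/F_2 = (L_1/L_2)/(d_1/d_2)² = 3549/(4.00)² = 221.8.

222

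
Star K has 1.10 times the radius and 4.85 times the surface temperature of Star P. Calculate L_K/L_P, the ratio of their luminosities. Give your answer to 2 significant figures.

From the Stefan–Boltzmann law, L ∝ R²T⁴, so
L_K/L_P = (R_K/R_P)² (T_K/T_P)⁴ = (1.10)² × (4.85)⁴ = 1.210 × 553.3 = 669.5.

6.7×10^2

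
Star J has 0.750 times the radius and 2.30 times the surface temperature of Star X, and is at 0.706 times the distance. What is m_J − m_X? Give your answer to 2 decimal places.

L_J/L_X = (0.750)²(2.30)⁴ = 15.74.
F_J/F_X = (L_J/L_X)/(d_J/d_X)² = 15.74/0.4984 = 31.58.
m_J − m_X = −2.5 log₁₀(31.58) = -3.75.

-3.75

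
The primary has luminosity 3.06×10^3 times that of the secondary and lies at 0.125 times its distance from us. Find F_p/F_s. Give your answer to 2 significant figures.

F = L/(4πd²), so F_p/F_s = (L_p/L_s) / (d_p/d_s)²
= 3.06×10^3 / (0.125)² = 3.06×10^3 / 0.01562 = 1.958×10^5.

2.0×10^5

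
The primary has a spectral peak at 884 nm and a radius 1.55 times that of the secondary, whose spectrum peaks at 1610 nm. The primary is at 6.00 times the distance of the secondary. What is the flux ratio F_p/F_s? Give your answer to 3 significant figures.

0.734

Wien's law: T_p/T_s = λ_s/λ_p = 1610/884 = 1.821.
L_p/L_s = (R_p/R_s)²(T_p/T_s)⁴ = (1.55)²(1.821)⁴ = 26.43.
F_p/F_s = (L_p/L_s)/(d_p/d_s)² = 26.43/(6.00)² = 0.7343.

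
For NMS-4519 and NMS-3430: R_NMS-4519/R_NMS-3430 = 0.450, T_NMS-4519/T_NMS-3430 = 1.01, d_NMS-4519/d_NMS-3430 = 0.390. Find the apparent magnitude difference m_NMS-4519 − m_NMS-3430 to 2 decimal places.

L_NMS-4519/L_NMS-3430 = (0.450)²(1.01)⁴ = 0.2107.
F_NMS-4519/F_NMS-3430 = (L_NMS-4519/L_NMS-3430)/(d_NMS-4519/d_NMS-3430)² = 0.2107/0.1521 = 1.385.
m_NMS-4519 − m_NMS-3430 = −2.5 log₁₀(1.385) = -0.35.

-0.35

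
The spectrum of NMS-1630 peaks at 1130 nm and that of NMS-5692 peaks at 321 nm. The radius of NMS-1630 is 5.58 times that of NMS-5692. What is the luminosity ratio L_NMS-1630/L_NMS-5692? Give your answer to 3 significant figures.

0.203

Wien's law gives T ∝ 1/λ_max, so T_NMS-1630/T_NMS-5692 = λ_NMS-5692/λ_NMS-1630 = 321/1130 = 0.2841.
Then L ∝ R²T⁴ gives L_NMS-1630/L_NMS-5692 = (5.58)² × (0.2841)⁴ = 31.14 × 0.006512 = 0.2028.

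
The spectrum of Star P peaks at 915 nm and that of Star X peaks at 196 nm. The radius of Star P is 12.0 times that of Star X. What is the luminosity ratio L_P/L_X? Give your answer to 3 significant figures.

0.303

Wien's law gives T ∝ 1/λ_max, so T_P/T_X = λ_X/λ_P = 196/915 = 0.2142.
Then L ∝ R²T⁴ gives L_P/L_X = (12.0)² × (0.2142)⁴ = 144.0 × 0.002105 = 0.3032.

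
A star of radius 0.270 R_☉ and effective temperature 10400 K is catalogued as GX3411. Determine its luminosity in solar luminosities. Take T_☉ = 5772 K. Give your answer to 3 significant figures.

L/L_☉ = (R/R_☉)² (T/T_☉)⁴ = (0.270)² × (10400/5772)⁴
       = 0.07290 × (1.802)⁴ = 0.07290 × 10.54 = 0.7683.

0.768 solar luminosities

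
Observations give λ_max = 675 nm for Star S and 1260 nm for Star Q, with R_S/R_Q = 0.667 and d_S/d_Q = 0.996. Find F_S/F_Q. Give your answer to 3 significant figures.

Wien's law: T_S/T_Q = λ_Q/λ_S = 1260/675 = 1.867.
L_S/L_Q = (R_S/R_Q)²(T_S/T_Q)⁴ = (0.667)²(1.867)⁴ = 5.402.
F_S/F_Q = (L_S/L_Q)/(d_S/d_Q)² = 5.402/(0.996)² = 5.445.

5.45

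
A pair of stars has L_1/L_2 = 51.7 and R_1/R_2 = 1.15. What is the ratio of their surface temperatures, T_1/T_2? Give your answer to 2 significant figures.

2.5

L ∝ R²T⁴ gives T ∝ (L/R²)^(1/4), so
T_1/T_2 = (51.7 / 1.15²)^(1/4) = (39.09)^(1/4) = 2.500.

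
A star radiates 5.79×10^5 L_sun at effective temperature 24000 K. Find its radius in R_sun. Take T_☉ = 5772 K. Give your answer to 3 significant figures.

R/R_☉ = √(L/L_☉) / (T/T_☉)² = √(5.79×10^5) / (4.158)²
       = 760.9 / 17.29 = 44.01.

44.0 R_sun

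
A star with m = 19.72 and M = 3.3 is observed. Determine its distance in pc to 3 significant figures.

1.92×10^4 pc

m − M = 5 log₁₀(d/10 pc)
19.72 − (3.3) = 16.42 = 5 log₁₀(d/10)
d = 10 × 10^(16.42/5) = 10 × 10^3.284 = 1.923×10^4 pc.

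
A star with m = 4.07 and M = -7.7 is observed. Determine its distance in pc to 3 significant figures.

2.26×10^3 pc

m − M = 5 log₁₀(d/10 pc)
4.07 − (-7.7) = 11.77 = 5 log₁₀(d/10)
d = 10 × 10^(11.77/5) = 10 × 10^2.354 = 2259 pc.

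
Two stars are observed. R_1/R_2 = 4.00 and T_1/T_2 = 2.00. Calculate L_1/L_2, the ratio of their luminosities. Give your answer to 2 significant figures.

From the Stefan–Boltzmann law, L ∝ R²T⁴, so
L_1/L_2 = (R_1/R_2)² (T_1/T_2)⁴ = (4.00)² × (2.00)⁴ = 16.00 × 16.00 = 256.0.

2.6×10^2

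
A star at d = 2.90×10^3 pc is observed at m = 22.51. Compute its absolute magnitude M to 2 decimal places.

10.20

M = m − 5 log₁₀(d/10 pc) = 22.51 − 5 log₁₀(2.90×10^3/10)
  = 22.51 − 5 × 2.462 = 22.51 − 12.31 = 10.20.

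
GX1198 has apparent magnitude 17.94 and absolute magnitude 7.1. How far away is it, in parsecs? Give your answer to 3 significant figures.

m − M = 5 log₁₀(d/10 pc)
17.94 − (7.1) = 10.84 = 5 log₁₀(d/10)
d = 10 × 10^(10.84/5) = 10 × 10^2.168 = 1472 pc.

1.47×10^3 pc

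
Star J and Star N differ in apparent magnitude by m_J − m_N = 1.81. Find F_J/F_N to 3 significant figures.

0.189

F_J/F_N = 10^(−(m_J − m_N)/2.5) = 10^(-1.81/2.5) = 10^-0.724 = 0.1888.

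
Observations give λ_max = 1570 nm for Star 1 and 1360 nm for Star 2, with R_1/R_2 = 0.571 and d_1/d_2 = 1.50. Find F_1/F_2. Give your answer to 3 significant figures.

Wien's law: T_1/T_2 = λ_2/λ_1 = 1360/1570 = 0.8662.
L_1/L_2 = (R_1/R_2)²(T_1/T_2)⁴ = (0.571)²(0.8662)⁴ = 0.1836.
F_1/F_2 = (L_1/L_2)/(d_1/d_2)² = 0.1836/(1.50)² = 0.08159.

0.0816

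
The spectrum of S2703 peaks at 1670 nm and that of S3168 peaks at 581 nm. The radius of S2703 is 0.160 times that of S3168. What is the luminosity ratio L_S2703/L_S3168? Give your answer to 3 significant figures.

Wien's law gives T ∝ 1/λ_max, so T_S2703/T_S3168 = λ_S3168/λ_S2703 = 581/1670 = 0.3479.
Then L ∝ R²T⁴ gives L_S2703/L_S3168 = (0.160)² × (0.3479)⁴ = 0.02560 × 0.01465 = 3.750×10^-4.

3.75×10^-4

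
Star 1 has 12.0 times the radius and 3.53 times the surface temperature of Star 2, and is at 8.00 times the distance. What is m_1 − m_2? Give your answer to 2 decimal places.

-6.36

L_1/L_2 = (12.0)²(3.53)⁴ = 2.236×10^4.
F_1/F_2 = (L_1/L_2)/(d_1/d_2)² = 2.236×10^4/64.00 = 349.4.
m_1 − m_2 = −2.5 log₁₀(349.4) = -6.36.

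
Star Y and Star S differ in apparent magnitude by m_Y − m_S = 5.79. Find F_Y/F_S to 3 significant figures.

F_Y/F_S = 10^(−(m_Y − m_S)/2.5) = 10^(-5.79/2.5) = 10^-2.316 = 0.004831.

0.00483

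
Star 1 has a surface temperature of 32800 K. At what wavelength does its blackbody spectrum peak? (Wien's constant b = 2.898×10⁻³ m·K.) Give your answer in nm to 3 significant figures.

88.4 nm

λ_max = b/T = 2.898×10⁻³ / 32800 = 8.84×10^-8 m = 88.35 nm.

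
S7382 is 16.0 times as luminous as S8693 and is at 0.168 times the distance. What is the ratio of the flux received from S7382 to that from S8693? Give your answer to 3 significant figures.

F = L/(4πd²), so F_S7382/F_S8693 = (L_S7382/L_S8693) / (d_S7382/d_S8693)²
= 16.0 / (0.168)² = 16.0 / 0.02822 = 566.9.

567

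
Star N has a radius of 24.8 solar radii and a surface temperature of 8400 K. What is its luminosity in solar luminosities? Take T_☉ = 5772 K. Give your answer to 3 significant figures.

2.76×10^3 solar luminosities

L/L_☉ = (R/R_☉)² (T/T_☉)⁴ = (24.8)² × (8400/5772)⁴
       = 615.0 × (1.455)⁴ = 615.0 × 4.486 = 2759.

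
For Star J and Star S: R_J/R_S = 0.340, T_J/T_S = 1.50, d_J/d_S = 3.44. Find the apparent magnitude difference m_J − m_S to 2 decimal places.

L_J/L_S = (0.340)²(1.50)⁴ = 0.5852.
F_J/F_S = (L_J/L_S)/(d_J/d_S)² = 0.5852/11.83 = 0.04945.
m_J − m_S = −2.5 log₁₀(0.04945) = 3.26.

3.26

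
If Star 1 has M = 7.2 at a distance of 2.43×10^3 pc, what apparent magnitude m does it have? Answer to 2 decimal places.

m = M + 5 log₁₀(d/10 pc) = 7.2 + 5 log₁₀(2.43×10^3/10)
  = 7.2 + 5 × 2.386 = 7.2 + 11.93 = 19.13.

19.13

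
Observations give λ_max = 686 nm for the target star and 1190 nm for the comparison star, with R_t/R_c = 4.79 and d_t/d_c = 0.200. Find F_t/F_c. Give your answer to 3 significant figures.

Wien's law: T_t/T_c = λ_c/λ_t = 1190/686 = 1.735.
L_t/L_c = (R_t/R_c)²(T_t/T_c)⁴ = (4.79)²(1.735)⁴ = 207.8.
F_t/F_c = (L_t/L_c)/(d_t/d_c)² = 207.8/(0.200)² = 5194.

5.19×10^3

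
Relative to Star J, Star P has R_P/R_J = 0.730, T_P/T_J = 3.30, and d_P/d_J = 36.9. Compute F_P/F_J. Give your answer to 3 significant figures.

L_P/L_J = (R_P/R_J)²(T_P/T_J)⁴ = (0.730)² × (3.30)⁴ = 63.20.
F_P/F_J = (L_P/L_J)/(d_P/d_J)² = 63.20 / (36.9)² = 0.04641.

0.0464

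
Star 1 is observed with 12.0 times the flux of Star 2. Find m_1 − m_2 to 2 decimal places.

-2.70

m_1 − m_2 = −2.5 log₁₀(F_1/F_2) = −2.5 log₁₀(12.0) = −2.5 × (1.079) = -2.698.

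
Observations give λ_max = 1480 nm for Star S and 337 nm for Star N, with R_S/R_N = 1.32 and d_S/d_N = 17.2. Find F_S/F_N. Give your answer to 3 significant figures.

Wien's law: T_S/T_N = λ_N/λ_S = 337/1480 = 0.2277.
L_S/L_N = (R_S/R_N)²(T_S/T_N)⁴ = (1.32)²(0.2277)⁴ = 0.004684.
F_S/F_N = (L_S/L_N)/(d_S/d_N)² = 0.004684/(17.2)² = 1.583×10^-5.

1.58×10^-5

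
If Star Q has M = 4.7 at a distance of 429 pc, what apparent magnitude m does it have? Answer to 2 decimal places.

m = M + 5 log₁₀(d/10 pc) = 4.7 + 5 log₁₀(429/10)
  = 4.7 + 5 × 1.632 = 4.7 + 8.16 = 12.86.

12.86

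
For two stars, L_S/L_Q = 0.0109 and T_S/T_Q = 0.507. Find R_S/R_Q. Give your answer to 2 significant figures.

0.41

L ∝ R²T⁴ gives R ∝ √L / T², so
R_S/R_Q = √(0.0109) / (0.507)² = 0.1044 / 0.2570 = 0.4062.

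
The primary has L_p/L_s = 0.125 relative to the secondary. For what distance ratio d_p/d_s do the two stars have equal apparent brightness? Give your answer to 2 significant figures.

0.35

Equal flux requires L_p/d_p² = L_s/d_s², so d_p/d_s = √(L_p/L_s)
= √(0.125) = 0.3536.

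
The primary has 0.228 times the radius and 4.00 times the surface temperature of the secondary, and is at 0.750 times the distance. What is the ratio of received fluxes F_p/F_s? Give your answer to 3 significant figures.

23.7

L_p/L_s = (R_p/R_s)²(T_p/T_s)⁴ = (0.228)² × (4.00)⁴ = 13.31.
F_p/F_s = (L_p/L_s)/(d_p/d_s)² = 13.31 / (0.750)² = 23.66.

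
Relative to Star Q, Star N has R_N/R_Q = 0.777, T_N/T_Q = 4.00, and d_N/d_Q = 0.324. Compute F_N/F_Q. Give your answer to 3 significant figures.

L_N/L_Q = (R_N/R_Q)²(T_N/T_Q)⁴ = (0.777)² × (4.00)⁴ = 154.6.
F_N/F_Q = (L_N/L_Q)/(d_N/d_Q)² = 154.6 / (0.324)² = 1472.

1.47×10^3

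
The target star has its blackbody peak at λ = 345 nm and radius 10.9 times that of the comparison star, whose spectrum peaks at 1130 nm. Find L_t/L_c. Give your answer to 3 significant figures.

Wien's law gives T ∝ 1/λ_max, so T_t/T_c = λ_c/λ_t = 1130/345 = 3.275.
Then L ∝ R²T⁴ gives L_t/L_c = (10.9)² × (3.275)⁴ = 118.8 × 115.1 = 1.367×10^4.

1.37×10^4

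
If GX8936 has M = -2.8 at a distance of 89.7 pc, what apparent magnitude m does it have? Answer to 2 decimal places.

m = M + 5 log₁₀(d/10 pc) = -2.8 + 5 log₁₀(89.7/10)
  = -2.8 + 5 × 0.953 = -2.8 + 4.76 = 1.96.

1.96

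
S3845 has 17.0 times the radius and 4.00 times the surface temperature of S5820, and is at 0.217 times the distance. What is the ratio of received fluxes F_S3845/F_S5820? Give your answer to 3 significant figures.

L_S3845/L_S5820 = (R_S3845/R_S5820)²(T_S3845/T_S5820)⁴ = (17.0)² × (4.00)⁴ = 7.398×10^4.
F_S3845/F_S5820 = (L_S3845/L_S5820)/(d_S3845/d_S5820)² = 7.398×10^4 / (0.217)² = 1.571×10^6.

1.57×10^6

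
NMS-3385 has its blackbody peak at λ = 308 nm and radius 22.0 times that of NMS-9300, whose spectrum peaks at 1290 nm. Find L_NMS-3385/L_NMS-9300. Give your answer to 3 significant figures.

1.49×10^5

Wien's law gives T ∝ 1/λ_max, so T_NMS-3385/T_NMS-9300 = λ_NMS-9300/λ_NMS-3385 = 1290/308 = 4.188.
Then L ∝ R²T⁴ gives L_NMS-3385/L_NMS-9300 = (22.0)² × (4.188)⁴ = 484.0 × 307.7 = 1.489×10^5.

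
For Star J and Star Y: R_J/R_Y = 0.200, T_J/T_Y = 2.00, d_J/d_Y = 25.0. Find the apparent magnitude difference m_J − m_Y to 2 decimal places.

L_J/L_Y = (0.200)²(2.00)⁴ = 0.6400.
F_J/F_Y = (L_J/L_Y)/(d_J/d_Y)² = 0.6400/625.0 = 0.001024.
m_J − m_Y = −2.5 log₁₀(0.001024) = 7.47.

7.47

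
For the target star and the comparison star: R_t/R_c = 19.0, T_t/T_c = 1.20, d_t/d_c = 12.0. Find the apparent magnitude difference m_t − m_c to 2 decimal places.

-1.79

L_t/L_c = (19.0)²(1.20)⁴ = 748.6.
F_t/F_c = (L_t/L_c)/(d_t/d_c)² = 748.6/144.0 = 5.198.
m_t − m_c = −2.5 log₁₀(5.198) = -1.79.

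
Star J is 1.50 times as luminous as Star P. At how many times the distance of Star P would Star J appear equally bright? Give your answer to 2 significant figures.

Equal flux requires L_J/d_J² = L_P/d_P², so d_J/d_P = √(L_J/L_P)
= √(1.50) = 1.225.

1.2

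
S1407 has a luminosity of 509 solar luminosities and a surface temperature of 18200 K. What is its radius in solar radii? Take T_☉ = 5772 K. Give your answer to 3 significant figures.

R/R_☉ = √(L/L_☉) / (T/T_☉)² = √(509) / (3.153)²
       = 22.56 / 9.942 = 2.269.

2.27 solar radii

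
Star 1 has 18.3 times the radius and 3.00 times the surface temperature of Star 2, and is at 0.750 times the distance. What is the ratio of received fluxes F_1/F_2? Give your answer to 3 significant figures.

4.82×10^4

L_1/L_2 = (R_1/R_2)²(T_1/T_2)⁴ = (18.3)² × (3.00)⁴ = 2.713×10^4.
F_1/F_2 = (L_1/L_2)/(d_1/d_2)² = 2.713×10^4 / (0.750)² = 4.822×10^4.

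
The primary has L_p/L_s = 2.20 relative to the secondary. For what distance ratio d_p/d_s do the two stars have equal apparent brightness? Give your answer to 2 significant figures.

Equal flux requires L_p/d_p² = L_s/d_s², so d_p/d_s = √(L_p/L_s)
= √(2.20) = 1.483.

1.5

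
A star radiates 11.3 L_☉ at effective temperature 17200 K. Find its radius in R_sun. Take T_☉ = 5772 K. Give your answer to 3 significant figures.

0.379 R_sun

R/R_☉ = √(L/L_☉) / (T/T_☉)² = √(11.3) / (2.980)²
       = 3.362 / 8.880 = 0.3786.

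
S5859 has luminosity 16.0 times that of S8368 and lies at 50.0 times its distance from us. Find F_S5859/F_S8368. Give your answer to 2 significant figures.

F = L/(4πd²), so F_S5859/F_S8368 = (L_S5859/L_S8368) / (d_S5859/d_S8368)²
= 16.0 / (50.0)² = 16.0 / 2500 = 0.006400.

0.0064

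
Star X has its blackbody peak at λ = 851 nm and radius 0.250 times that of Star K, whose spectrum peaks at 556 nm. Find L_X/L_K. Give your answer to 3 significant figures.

0.0114

Wien's law gives T ∝ 1/λ_max, so T_X/T_K = λ_K/λ_X = 556/851 = 0.6533.
Then L ∝ R²T⁴ gives L_X/L_K = (0.250)² × (0.6533)⁴ = 0.06250 × 0.1822 = 0.01139.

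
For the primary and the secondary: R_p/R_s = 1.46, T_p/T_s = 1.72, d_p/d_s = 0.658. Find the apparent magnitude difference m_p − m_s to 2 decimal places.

L_p/L_s = (1.46)²(1.72)⁴ = 18.66.
F_p/F_s = (L_p/L_s)/(d_p/d_s)² = 18.66/0.4330 = 43.09.
m_p − m_s = −2.5 log₁₀(43.09) = -4.09.

-4.09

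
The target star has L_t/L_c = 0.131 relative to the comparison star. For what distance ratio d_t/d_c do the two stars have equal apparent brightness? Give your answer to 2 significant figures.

Equal flux requires L_t/d_t² = L_c/d_c², so d_t/d_c = √(L_t/L_c)
= √(0.131) = 0.3619.

0.36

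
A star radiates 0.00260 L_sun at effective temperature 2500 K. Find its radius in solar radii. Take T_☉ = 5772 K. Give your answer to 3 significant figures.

R/R_☉ = √(L/L_☉) / (T/T_☉)² = √(0.00260) / (0.4331)²
       = 0.05099 / 0.1876 = 0.2718.

0.272 solar radii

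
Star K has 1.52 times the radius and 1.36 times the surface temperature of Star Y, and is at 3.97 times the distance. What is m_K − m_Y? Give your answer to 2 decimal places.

L_K/L_Y = (1.52)²(1.36)⁴ = 7.904.
F_K/F_Y = (L_K/L_Y)/(d_K/d_Y)² = 7.904/15.76 = 0.5015.
m_K − m_Y = −2.5 log₁₀(0.5015) = 0.75.

0.75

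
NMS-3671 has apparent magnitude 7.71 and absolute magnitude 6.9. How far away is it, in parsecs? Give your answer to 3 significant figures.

m − M = 5 log₁₀(d/10 pc)
7.71 − (6.9) = 0.81 = 5 log₁₀(d/10)
d = 10 × 10^(0.81/5) = 10 × 10^0.162 = 14.52 pc.

14.5 pc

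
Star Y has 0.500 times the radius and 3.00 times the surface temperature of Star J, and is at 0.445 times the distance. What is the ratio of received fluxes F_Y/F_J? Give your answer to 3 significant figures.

L_Y/L_J = (R_Y/R_J)²(T_Y/T_J)⁴ = (0.500)² × (3.00)⁴ = 20.25.
F_Y/F_J = (L_Y/L_J)/(d_Y/d_J)² = 20.25 / (0.445)² = 102.3.

102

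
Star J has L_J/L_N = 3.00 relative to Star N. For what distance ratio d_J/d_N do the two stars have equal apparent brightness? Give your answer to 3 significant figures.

Equal flux requires L_J/d_J² = L_N/d_N², so d_J/d_N = √(L_J/L_N)
= √(3.00) = 1.732.

1.73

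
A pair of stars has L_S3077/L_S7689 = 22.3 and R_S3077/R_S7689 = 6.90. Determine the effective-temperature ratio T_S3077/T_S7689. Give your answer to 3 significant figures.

L ∝ R²T⁴ gives T ∝ (L/R²)^(1/4), so
T_S3077/T_S7689 = (22.3 / 6.90²)^(1/4) = (0.4684)^(1/4) = 0.8273.

0.827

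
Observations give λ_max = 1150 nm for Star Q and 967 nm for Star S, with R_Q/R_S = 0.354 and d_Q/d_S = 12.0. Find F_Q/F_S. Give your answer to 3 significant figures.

Wien's law: T_Q/T_S = λ_S/λ_Q = 967/1150 = 0.8409.
L_Q/L_S = (R_Q/R_S)²(T_Q/T_S)⁴ = (0.354)²(0.8409)⁴ = 0.06265.
F_Q/F_S = (L_Q/L_S)/(d_Q/d_S)² = 0.06265/(12.0)² = 4.351×10^-4.

4.35×10^-4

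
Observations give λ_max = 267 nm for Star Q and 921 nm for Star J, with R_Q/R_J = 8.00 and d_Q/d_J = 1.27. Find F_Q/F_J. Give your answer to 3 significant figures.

Wien's law: T_Q/T_J = λ_J/λ_Q = 921/267 = 3.449.
L_Q/L_J = (R_Q/R_J)²(T_Q/T_J)⁴ = (8.00)²(3.449)⁴ = 9061.
F_Q/F_J = (L_Q/L_J)/(d_Q/d_J)² = 9061/(1.27)² = 5618.

5.62×10^3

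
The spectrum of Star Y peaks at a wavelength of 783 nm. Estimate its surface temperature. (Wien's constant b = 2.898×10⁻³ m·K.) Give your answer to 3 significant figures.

3.70×10^3 K

T = b/λ_max = 2.898×10⁻³ / (783×10⁻⁹) = 3701 K.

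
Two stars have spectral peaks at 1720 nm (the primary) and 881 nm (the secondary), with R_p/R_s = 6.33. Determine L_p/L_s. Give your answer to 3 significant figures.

Wien's law gives T ∝ 1/λ_max, so T_p/T_s = λ_s/λ_p = 881/1720 = 0.5122.
Then L ∝ R²T⁴ gives L_p/L_s = (6.33)² × (0.5122)⁴ = 40.07 × 0.06883 = 2.758.

2.76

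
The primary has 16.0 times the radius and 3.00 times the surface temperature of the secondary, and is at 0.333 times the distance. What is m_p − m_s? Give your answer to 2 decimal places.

-13.18

L_p/L_s = (16.0)²(3.00)⁴ = 2.074×10^4.
F_p/F_s = (L_p/L_s)/(d_p/d_s)² = 2.074×10^4/0.1109 = 1.870×10^5.
m_p − m_s = −2.5 log₁₀(1.870×10^5) = -13.18.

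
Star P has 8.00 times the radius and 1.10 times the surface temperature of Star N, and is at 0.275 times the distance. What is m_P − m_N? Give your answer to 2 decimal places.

-7.73

L_P/L_N = (8.00)²(1.10)⁴ = 93.70.
F_P/F_N = (L_P/L_N)/(d_P/d_N)² = 93.70/0.07563 = 1239.
m_P − m_N = −2.5 log₁₀(1239) = -7.73.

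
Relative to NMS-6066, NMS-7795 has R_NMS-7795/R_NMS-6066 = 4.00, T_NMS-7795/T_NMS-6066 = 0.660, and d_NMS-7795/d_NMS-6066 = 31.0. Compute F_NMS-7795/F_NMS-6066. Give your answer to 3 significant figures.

0.00316

L_NMS-7795/L_NMS-6066 = (R_NMS-7795/R_NMS-6066)²(T_NMS-7795/T_NMS-6066)⁴ = (4.00)² × (0.660)⁴ = 3.036.
F_NMS-7795/F_NMS-6066 = (L_NMS-7795/L_NMS-6066)/(d_NMS-7795/d_NMS-6066)² = 3.036 / (31.0)² = 0.003159.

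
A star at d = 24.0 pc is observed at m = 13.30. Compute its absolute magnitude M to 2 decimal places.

11.40

M = m − 5 log₁₀(d/10 pc) = 13.30 − 5 log₁₀(24.0/10)
  = 13.30 − 5 × 0.380 = 13.30 − 1.90 = 11.40.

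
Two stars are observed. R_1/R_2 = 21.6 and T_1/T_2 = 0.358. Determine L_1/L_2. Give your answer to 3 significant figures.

From the Stefan–Boltzmann law, L ∝ R²T⁴, so
L_1/L_2 = (R_1/R_2)² (T_1/T_2)⁴ = (21.6)² × (0.358)⁴ = 466.6 × 0.01643 = 7.664.

7.66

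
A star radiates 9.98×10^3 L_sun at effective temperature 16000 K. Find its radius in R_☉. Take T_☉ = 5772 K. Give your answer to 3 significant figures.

R/R_☉ = √(L/L_☉) / (T/T_☉)² = √(9.98×10^3) / (2.772)²
       = 99.90 / 7.684 = 13.00.

13.0 R_☉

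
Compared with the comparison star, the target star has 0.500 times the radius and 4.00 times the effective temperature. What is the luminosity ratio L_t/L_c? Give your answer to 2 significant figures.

From the Stefan–Boltzmann law, L ∝ R²T⁴, so
L_t/L_c = (R_t/R_c)² (T_t/T_c)⁴ = (0.500)² × (4.00)⁴ = 0.2500 × 256.0 = 64.00.

64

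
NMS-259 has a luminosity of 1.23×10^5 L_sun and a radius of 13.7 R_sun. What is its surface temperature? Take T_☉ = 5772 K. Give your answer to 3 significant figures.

2.92×10^4 K

T/T_☉ = (L/L_☉)^(1/4) / (R/R_☉)^(1/2)
T = 5772 × (1.23×10^5)^(1/4) / √(13.7) = 5772 × 18.73 / 3.701 = 2.920×10^4 K.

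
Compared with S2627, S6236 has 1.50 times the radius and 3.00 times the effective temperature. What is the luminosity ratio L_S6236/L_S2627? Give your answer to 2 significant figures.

1.8×10^2

From the Stefan–Boltzmann law, L ∝ R²T⁴, so
L_S6236/L_S2627 = (R_S6236/R_S2627)² (T_S6236/T_S2627)⁴ = (1.50)² × (3.00)⁴ = 2.250 × 81.00 = 182.2.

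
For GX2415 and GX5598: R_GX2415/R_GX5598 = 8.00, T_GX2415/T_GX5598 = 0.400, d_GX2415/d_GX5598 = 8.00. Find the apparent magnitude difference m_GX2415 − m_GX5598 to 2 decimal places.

L_GX2415/L_GX5598 = (8.00)²(0.400)⁴ = 1.638.
F_GX2415/F_GX5598 = (L_GX2415/L_GX5598)/(d_GX2415/d_GX5598)² = 1.638/64.00 = 0.02560.
m_GX2415 − m_GX5598 = −2.5 log₁₀(0.02560) = 3.98.

3.98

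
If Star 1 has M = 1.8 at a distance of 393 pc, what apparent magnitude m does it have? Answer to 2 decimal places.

m = M + 5 log₁₀(d/10 pc) = 1.8 + 5 log₁₀(393/10)
  = 1.8 + 5 × 1.594 = 1.8 + 7.97 = 9.77.

9.77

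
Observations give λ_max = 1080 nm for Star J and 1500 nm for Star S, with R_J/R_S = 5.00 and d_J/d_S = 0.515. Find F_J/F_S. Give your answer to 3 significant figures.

Wien's law: T_J/T_S = λ_S/λ_J = 1500/1080 = 1.389.
L_J/L_S = (R_J/R_S)²(T_J/T_S)⁴ = (5.00)²(1.389)⁴ = 93.03.
F_J/F_S = (L_J/L_S)/(d_J/d_S)² = 93.03/(0.515)² = 350.7.

351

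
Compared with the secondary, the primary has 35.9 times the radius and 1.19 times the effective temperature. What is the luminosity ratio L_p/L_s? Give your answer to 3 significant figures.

From the Stefan–Boltzmann law, L ∝ R²T⁴, so
L_p/L_s = (R_p/R_s)² (T_p/T_s)⁴ = (35.9)² × (1.19)⁴ = 1289 × 2.005 = 2585.

2.58×10^3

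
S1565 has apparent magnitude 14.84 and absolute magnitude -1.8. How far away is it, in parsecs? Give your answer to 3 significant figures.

m − M = 5 log₁₀(d/10 pc)
14.84 − (-1.8) = 16.64 = 5 log₁₀(d/10)
d = 10 × 10^(16.64/5) = 10 × 10^3.328 = 2.128×10^4 pc.

2.13×10^4 pc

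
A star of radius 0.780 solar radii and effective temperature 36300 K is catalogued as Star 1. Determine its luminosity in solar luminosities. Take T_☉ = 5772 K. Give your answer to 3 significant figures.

952 solar luminosities

L/L_☉ = (R/R_☉)² (T/T_☉)⁴ = (0.780)² × (36300/5772)⁴
       = 0.6084 × (6.289)⁴ = 0.6084 × 1564 = 951.7.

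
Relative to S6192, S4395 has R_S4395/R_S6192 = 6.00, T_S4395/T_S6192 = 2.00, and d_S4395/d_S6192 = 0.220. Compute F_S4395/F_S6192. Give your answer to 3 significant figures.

L_S4395/L_S6192 = (R_S4395/R_S6192)²(T_S4395/T_S6192)⁴ = (6.00)² × (2.00)⁴ = 576.0.
F_S4395/F_S6192 = (L_S4395/L_S6192)/(d_S4395/d_S6192)² = 576.0 / (0.220)² = 1.190×10^4.

1.19×10^4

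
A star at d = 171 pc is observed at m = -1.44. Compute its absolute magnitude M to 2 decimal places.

M = m − 5 log₁₀(d/10 pc) = -1.44 − 5 log₁₀(171/10)
  = -1.44 − 5 × 1.233 = -1.44 − 6.16 = -7.60.

-7.60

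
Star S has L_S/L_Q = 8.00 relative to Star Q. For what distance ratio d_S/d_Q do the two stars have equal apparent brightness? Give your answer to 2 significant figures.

Equal flux requires L_S/d_S² = L_Q/d_Q², so d_S/d_Q = √(L_S/L_Q)
= √(8.00) = 2.828.

2.8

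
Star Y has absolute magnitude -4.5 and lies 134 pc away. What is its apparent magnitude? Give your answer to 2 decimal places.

m = M + 5 log₁₀(d/10 pc) = -4.5 + 5 log₁₀(134/10)
  = -4.5 + 5 × 1.127 = -4.5 + 5.64 = 1.14.

1.14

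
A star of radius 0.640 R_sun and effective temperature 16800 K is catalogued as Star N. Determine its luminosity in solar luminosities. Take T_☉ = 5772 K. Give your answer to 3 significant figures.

L/L_☉ = (R/R_☉)² (T/T_☉)⁴ = (0.640)² × (16800/5772)⁴
       = 0.4096 × (2.911)⁴ = 0.4096 × 71.77 = 29.40.

29.4 solar luminosities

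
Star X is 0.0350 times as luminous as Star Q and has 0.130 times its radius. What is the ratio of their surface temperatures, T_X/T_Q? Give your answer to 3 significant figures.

L ∝ R²T⁴ gives T ∝ (L/R²)^(1/4), so
T_X/T_Q = (0.0350 / 0.130²)^(1/4) = (2.071)^(1/4) = 1.200.

1.20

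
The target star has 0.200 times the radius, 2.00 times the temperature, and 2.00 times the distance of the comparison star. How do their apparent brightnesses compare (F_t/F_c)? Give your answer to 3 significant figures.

L_t/L_c = (R_t/R_c)²(T_t/T_c)⁴ = (0.200)² × (2.00)⁴ = 0.6400.
F_t/F_c = (L_t/L_c)/(d_t/d_c)² = 0.6400 / (2.00)² = 0.1600.

0.160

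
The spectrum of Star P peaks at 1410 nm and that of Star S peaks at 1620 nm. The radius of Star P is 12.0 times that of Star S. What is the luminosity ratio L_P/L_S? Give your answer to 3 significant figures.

251

Wien's law gives T ∝ 1/λ_max, so T_P/T_S = λ_S/λ_P = 1620/1410 = 1.149.
Then L ∝ R²T⁴ gives L_P/L_S = (12.0)² × (1.149)⁴ = 144.0 × 1.743 = 250.9.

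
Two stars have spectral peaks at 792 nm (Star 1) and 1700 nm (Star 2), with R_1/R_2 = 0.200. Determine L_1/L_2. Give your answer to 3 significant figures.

0.849

Wien's law gives T ∝ 1/λ_max, so T_1/T_2 = λ_2/λ_1 = 1700/792 = 2.146.
Then L ∝ R²T⁴ gives L_1/L_2 = (0.200)² × (2.146)⁴ = 0.04000 × 21.23 = 0.8491.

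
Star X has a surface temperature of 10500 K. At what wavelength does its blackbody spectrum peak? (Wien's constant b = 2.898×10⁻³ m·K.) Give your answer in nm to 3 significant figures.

λ_max = b/T = 2.898×10⁻³ / 10500 = 2.76×10^-7 m = 276.0 nm.

276 nm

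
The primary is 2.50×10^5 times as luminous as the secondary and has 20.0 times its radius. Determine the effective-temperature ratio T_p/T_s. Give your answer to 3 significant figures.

L ∝ R²T⁴ gives T ∝ (L/R²)^(1/4), so
T_p/T_s = (2.50×10^5 / 20.0²)^(1/4) = (625.0)^(1/4) = 5.000.

5.00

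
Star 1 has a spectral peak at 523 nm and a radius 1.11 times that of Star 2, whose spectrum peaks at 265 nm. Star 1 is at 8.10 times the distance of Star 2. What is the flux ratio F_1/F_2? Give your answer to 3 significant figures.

Wien's law: T_1/T_2 = λ_2/λ_1 = 265/523 = 0.5067.
L_1/L_2 = (R_1/R_2)²(T_1/T_2)⁴ = (1.11)²(0.5067)⁴ = 0.08121.
F_1/F_2 = (L_1/L_2)/(d_1/d_2)² = 0.08121/(8.10)² = 0.001238.

0.00124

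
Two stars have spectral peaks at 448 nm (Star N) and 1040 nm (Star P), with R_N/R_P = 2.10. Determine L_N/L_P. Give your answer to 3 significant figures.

Wien's law gives T ∝ 1/λ_max, so T_N/T_P = λ_P/λ_N = 1040/448 = 2.321.
Then L ∝ R²T⁴ gives L_N/L_P = (2.10)² × (2.321)⁴ = 4.410 × 29.04 = 128.1.

128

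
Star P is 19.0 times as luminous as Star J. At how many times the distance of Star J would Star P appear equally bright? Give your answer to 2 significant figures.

Equal flux requires L_P/d_P² = L_J/d_J², so d_P/d_J = √(L_P/L_J)
= √(19.0) = 4.359.

4.4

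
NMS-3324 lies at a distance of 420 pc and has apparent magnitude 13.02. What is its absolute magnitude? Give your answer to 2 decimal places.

M = m − 5 log₁₀(d/10 pc) = 13.02 − 5 log₁₀(420/10)
  = 13.02 − 5 × 1.623 = 13.02 − 8.12 = 4.90.

4.90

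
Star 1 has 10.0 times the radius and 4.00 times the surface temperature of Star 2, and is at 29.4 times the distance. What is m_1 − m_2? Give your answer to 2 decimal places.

-3.68

L_1/L_2 = (10.0)²(4.00)⁴ = 2.560×10^4.
F_1/F_2 = (L_1/L_2)/(d_1/d_2)² = 2.560×10^4/864.4 = 29.62.
m_1 − m_2 = −2.5 log₁₀(29.62) = -3.68.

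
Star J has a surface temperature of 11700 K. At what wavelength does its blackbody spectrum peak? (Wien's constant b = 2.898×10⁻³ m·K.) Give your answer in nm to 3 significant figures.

248 nm

λ_max = b/T = 2.898×10⁻³ / 11700 = 2.48×10^-7 m = 247.7 nm.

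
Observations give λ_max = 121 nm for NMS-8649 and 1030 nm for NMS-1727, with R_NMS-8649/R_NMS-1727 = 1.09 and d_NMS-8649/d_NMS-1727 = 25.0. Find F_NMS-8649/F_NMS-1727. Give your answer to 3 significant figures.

Wien's law: T_NMS-8649/T_NMS-1727 = λ_NMS-1727/λ_NMS-8649 = 1030/121 = 8.512.
L_NMS-8649/L_NMS-1727 = (R_NMS-8649/R_NMS-1727)²(T_NMS-8649/T_NMS-1727)⁴ = (1.09)²(8.512)⁴ = 6238.
F_NMS-8649/F_NMS-1727 = (L_NMS-8649/L_NMS-1727)/(d_NMS-8649/d_NMS-1727)² = 6238/(25.0)² = 9.981.

9.98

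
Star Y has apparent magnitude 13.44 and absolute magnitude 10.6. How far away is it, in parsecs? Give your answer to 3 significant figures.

m − M = 5 log₁₀(d/10 pc)
13.44 − (10.6) = 2.84 = 5 log₁₀(d/10)
d = 10 × 10^(2.84/5) = 10 × 10^0.568 = 36.98 pc.

37.0 pc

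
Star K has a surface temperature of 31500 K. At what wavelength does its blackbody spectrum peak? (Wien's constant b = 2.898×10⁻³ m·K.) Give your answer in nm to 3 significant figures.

92.0 nm

λ_max = b/T = 2.898×10⁻³ / 31500 = 9.20×10^-8 m = 92.00 nm.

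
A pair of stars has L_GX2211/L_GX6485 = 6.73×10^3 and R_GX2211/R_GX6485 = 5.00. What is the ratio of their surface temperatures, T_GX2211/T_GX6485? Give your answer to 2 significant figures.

4.1

L ∝ R²T⁴ gives T ∝ (L/R²)^(1/4), so
T_GX2211/T_GX6485 = (6.73×10^3 / 5.00²)^(1/4) = (269.2)^(1/4) = 4.051.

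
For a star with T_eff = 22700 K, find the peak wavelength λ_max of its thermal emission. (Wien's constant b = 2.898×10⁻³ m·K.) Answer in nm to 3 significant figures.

128 nm

λ_max = b/T = 2.898×10⁻³ / 22700 = 1.28×10^-7 m = 127.7 nm.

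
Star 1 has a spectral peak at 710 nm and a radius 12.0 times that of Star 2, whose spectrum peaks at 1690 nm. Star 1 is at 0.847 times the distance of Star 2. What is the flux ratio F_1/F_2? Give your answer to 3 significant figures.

6.44×10^3

Wien's law: T_1/T_2 = λ_2/λ_1 = 1690/710 = 2.380.
L_1/L_2 = (R_1/R_2)²(T_1/T_2)⁴ = (12.0)²(2.380)⁴ = 4622.
F_1/F_2 = (L_1/L_2)/(d_1/d_2)² = 4622/(0.847)² = 6443.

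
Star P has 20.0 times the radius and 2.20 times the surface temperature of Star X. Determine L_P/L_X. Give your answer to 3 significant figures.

9.37×10^3

From the Stefan–Boltzmann law, L ∝ R²T⁴, so
L_P/L_X = (R_P/R_X)² (T_P/T_X)⁴ = (20.0)² × (2.20)⁴ = 400.0 × 23.43 = 9370.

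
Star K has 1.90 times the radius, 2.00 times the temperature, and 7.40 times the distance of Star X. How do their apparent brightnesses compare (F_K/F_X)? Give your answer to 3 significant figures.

L_K/L_X = (R_K/R_X)²(T_K/T_X)⁴ = (1.90)² × (2.00)⁴ = 57.76.
F_K/F_X = (L_K/L_X)/(d_K/d_X)² = 57.76 / (7.40)² = 1.055.

1.05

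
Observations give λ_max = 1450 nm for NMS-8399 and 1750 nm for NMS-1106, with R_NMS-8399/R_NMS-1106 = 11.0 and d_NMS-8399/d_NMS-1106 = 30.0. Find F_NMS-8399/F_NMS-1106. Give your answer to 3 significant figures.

0.285

Wien's law: T_NMS-8399/T_NMS-1106 = λ_NMS-1106/λ_NMS-8399 = 1750/1450 = 1.207.
L_NMS-8399/L_NMS-1106 = (R_NMS-8399/R_NMS-1106)²(T_NMS-8399/T_NMS-1106)⁴ = (11.0)²(1.207)⁴ = 256.7.
F_NMS-8399/F_NMS-1106 = (L_NMS-8399/L_NMS-1106)/(d_NMS-8399/d_NMS-1106)² = 256.7/(30.0)² = 0.2852.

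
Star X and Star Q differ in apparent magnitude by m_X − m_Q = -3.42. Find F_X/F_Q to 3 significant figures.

23.3

F_X/F_Q = 10^(−(m_X − m_Q)/2.5) = 10^(3.42/2.5) = 10^1.368 = 23.33.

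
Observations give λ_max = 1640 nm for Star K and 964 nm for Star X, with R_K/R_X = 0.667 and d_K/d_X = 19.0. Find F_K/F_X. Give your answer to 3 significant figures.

Wien's law: T_K/T_X = λ_X/λ_K = 964/1640 = 0.5878.
L_K/L_X = (R_K/R_X)²(T_K/T_X)⁴ = (0.667)²(0.5878)⁴ = 0.05311.
F_K/F_X = (L_K/L_X)/(d_K/d_X)² = 0.05311/(19.0)² = 1.471×10^-4.

1.47×10^-4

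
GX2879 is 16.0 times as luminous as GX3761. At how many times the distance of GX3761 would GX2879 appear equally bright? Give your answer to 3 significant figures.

Equal flux requires L_GX2879/d_GX2879² = L_GX3761/d_GX3761², so d_GX2879/d_GX3761 = √(L_GX2879/L_GX3761)
= √(16.0) = 4.000.

4.00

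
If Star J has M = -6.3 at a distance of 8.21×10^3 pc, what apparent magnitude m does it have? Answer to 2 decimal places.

8.27

m = M + 5 log₁₀(d/10 pc) = -6.3 + 5 log₁₀(8.21×10^3/10)
  = -6.3 + 5 × 2.914 = -6.3 + 14.57 = 8.27.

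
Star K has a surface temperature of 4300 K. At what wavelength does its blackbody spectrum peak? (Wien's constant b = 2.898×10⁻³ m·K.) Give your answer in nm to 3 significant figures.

674 nm

λ_max = b/T = 2.898×10⁻³ / 4300 = 6.74×10^-7 m = 674.0 nm.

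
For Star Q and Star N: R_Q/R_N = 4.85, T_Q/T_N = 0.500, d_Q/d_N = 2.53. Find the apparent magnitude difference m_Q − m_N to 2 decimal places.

1.60

L_Q/L_N = (4.85)²(0.500)⁴ = 1.470.
F_Q/F_N = (L_Q/L_N)/(d_Q/d_N)² = 1.470/6.401 = 0.2297.
m_Q − m_N = −2.5 log₁₀(0.2297) = 1.60.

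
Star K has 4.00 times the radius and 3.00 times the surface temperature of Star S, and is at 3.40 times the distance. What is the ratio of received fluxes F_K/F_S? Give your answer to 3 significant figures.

112

L_K/L_S = (R_K/R_S)²(T_K/T_S)⁴ = (4.00)² × (3.00)⁴ = 1296.
F_K/F_S = (L_K/L_S)/(d_K/d_S)² = 1296 / (3.40)² = 112.1.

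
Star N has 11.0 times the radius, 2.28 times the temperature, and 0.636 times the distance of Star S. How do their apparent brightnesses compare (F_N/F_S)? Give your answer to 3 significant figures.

8.08×10^3

L_N/L_S = (R_N/R_S)²(T_N/T_S)⁴ = (11.0)² × (2.28)⁴ = 3270.
F_N/F_S = (L_N/L_S)/(d_N/d_S)² = 3270 / (0.636)² = 8084.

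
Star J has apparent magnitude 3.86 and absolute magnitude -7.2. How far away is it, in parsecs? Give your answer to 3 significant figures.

1.63×10^3 pc

m − M = 5 log₁₀(d/10 pc)
3.86 − (-7.2) = 11.06 = 5 log₁₀(d/10)
d = 10 × 10^(11.06/5) = 10 × 10^2.212 = 1629 pc.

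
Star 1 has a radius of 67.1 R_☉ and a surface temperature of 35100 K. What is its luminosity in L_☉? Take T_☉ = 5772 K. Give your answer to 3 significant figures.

L/L_☉ = (R/R_☉)² (T/T_☉)⁴ = (67.1)² × (35100/5772)⁴
       = 4502 × (6.081)⁴ = 4502 × 1367 = 6.157×10^6.

6.16×10^6 L_☉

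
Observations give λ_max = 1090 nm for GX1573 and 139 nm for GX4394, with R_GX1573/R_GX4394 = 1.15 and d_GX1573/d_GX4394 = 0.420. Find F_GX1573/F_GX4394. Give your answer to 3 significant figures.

Wien's law: T_GX1573/T_GX4394 = λ_GX4394/λ_GX1573 = 139/1090 = 0.1275.
L_GX1573/L_GX4394 = (R_GX1573/R_GX4394)²(T_GX1573/T_GX4394)⁴ = (1.15)²(0.1275)⁴ = 3.497×10^-4.
F_GX1573/F_GX4394 = (L_GX1573/L_GX4394)/(d_GX1573/d_GX4394)² = 3.497×10^-4/(0.420)² = 0.001983.

0.00198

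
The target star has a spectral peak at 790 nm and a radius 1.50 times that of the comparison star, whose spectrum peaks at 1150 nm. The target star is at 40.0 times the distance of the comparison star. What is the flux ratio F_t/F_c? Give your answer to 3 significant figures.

0.00631

Wien's law: T_t/T_c = λ_c/λ_t = 1150/790 = 1.456.
L_t/L_c = (R_t/R_c)²(T_t/T_c)⁴ = (1.50)²(1.456)⁴ = 10.10.
F_t/F_c = (L_t/L_c)/(d_t/d_c)² = 10.10/(40.0)² = 0.006315.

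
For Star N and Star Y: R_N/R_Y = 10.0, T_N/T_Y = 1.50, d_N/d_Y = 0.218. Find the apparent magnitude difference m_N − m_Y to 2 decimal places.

-10.07

L_N/L_Y = (10.0)²(1.50)⁴ = 506.2.
F_N/F_Y = (L_N/L_Y)/(d_N/d_Y)² = 506.2/0.04752 = 1.065×10^4.
m_N − m_Y = −2.5 log₁₀(1.065×10^4) = -10.07.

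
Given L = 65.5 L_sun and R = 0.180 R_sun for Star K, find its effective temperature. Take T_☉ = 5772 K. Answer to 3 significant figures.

T/T_☉ = (L/L_☉)^(1/4) / (R/R_☉)^(1/2)
T = 5772 × (65.5)^(1/4) / √(0.180) = 5772 × 2.845 / 0.4243 = 3.870×10^4 K.

3.87×10^4 K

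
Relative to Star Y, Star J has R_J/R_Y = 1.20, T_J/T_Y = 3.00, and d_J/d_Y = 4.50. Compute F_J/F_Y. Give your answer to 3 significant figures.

L_J/L_Y = (R_J/R_Y)²(T_J/T_Y)⁴ = (1.20)² × (3.00)⁴ = 116.6.
F_J/F_Y = (L_J/L_Y)/(d_J/d_Y)² = 116.6 / (4.50)² = 5.760.

5.76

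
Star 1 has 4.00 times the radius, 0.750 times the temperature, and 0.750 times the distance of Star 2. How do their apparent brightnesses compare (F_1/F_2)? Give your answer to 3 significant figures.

9.00

L_1/L_2 = (R_1/R_2)²(T_1/T_2)⁴ = (4.00)² × (0.750)⁴ = 5.062.
F_1/F_2 = (L_1/L_2)/(d_1/d_2)² = 5.062 / (0.750)² = 9.000.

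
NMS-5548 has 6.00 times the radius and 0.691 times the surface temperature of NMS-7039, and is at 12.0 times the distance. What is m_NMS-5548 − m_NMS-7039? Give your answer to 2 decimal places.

L_NMS-5548/L_NMS-7039 = (6.00)²(0.691)⁴ = 8.208.
F_NMS-5548/F_NMS-7039 = (L_NMS-5548/L_NMS-7039)/(d_NMS-5548/d_NMS-7039)² = 8.208/144.0 = 0.05700.
m_NMS-5548 − m_NMS-7039 = −2.5 log₁₀(0.05700) = 3.11.

3.11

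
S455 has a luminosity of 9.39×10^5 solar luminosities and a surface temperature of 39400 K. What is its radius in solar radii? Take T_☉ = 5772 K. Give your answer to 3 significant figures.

R/R_☉ = √(L/L_☉) / (T/T_☉)² = √(9.39×10^5) / (6.826)²
       = 969.0 / 46.60 = 20.80.

20.8 solar radii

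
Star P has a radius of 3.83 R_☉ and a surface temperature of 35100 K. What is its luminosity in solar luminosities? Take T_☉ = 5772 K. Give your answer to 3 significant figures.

2.01×10^4 solar luminosities

L/L_☉ = (R/R_☉)² (T/T_☉)⁴ = (3.83)² × (35100/5772)⁴
       = 14.67 × (6.081)⁴ = 14.67 × 1367 = 2.006×10^4.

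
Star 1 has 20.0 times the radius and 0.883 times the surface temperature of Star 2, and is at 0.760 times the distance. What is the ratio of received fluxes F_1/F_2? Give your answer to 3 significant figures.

421

L_1/L_2 = (R_1/R_2)²(T_1/T_2)⁴ = (20.0)² × (0.883)⁴ = 243.2.
F_1/F_2 = (L_1/L_2)/(d_1/d_2)² = 243.2 / (0.760)² = 421.0.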